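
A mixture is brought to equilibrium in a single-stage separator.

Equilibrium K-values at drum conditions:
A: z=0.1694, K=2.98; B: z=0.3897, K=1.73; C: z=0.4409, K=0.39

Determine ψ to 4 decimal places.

Newton–Raphson from ψ = 0.5:
  ψ = 0.5000: g = -0.01002, g' = -0.6188 → ψ = 0.4838
Converged at ψ = 0.4838.

ψ = 0.4838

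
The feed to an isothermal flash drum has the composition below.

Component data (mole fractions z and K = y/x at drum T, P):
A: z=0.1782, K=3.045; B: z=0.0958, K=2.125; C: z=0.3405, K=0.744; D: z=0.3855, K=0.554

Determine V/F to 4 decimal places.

V/F = 0.3286

Newton iteration, V/F⁰ = 0.33:
  V/F = 0.3300: g = -0.00064, g' = -0.4622 → V/F = 0.3286
Converged at V/F = 0.3286.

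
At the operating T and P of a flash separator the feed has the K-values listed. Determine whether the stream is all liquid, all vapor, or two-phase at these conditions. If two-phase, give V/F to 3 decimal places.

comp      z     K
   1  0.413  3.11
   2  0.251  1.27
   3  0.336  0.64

all vapor

ΣzᵢKᵢ = 1.818; Σzᵢ/Kᵢ = 0.855.
Since Σzᵢ/Kᵢ < 1 the mixture is above its dew point — single vapor phase.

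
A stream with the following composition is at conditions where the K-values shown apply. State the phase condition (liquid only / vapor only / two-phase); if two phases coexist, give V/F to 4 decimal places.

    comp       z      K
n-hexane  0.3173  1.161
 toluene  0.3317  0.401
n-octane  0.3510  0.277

liquid only

ΣzᵢKᵢ = 0.5986; Σzᵢ/Kᵢ = 2.3676.
Since ΣzᵢKᵢ < 1 the mixture is below its bubble point — single liquid phase.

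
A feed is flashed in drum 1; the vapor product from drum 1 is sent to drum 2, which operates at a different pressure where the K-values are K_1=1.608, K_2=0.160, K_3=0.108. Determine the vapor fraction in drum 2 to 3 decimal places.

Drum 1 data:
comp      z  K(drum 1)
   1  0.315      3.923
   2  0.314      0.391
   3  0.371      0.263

Drum 1:
Material balance + equilibrium reduce to Σ zᵢ(Kᵢ−1)/(1+ψ₁(Kᵢ−1)) = 0.
Check two-phase: ΣzᵢKᵢ = 1.456 > 1 and Σzᵢ/Kᵢ = 2.294 > 1, so g(0) = 0.456 > 0 and g(1) = -1.294 < 0.
Iterate (Newton) starting at ψ₁ = 0.5:
  ψ₁ = 0.500: g = -0.3339, g' = -1.190 → ψ₁ = 0.219
  ψ₁ = 0.219: g = 0.0140, g' = -1.441 → ψ₁ = 0.229
Converged at ψ₁ = 0.229.
Drum-1 compositions:
  1: x = 0.189, y = 0.740
  2: x = 0.365, y = 0.143
  3: x = 0.446, y = 0.117
Drum-2 feed = drum-1 vapor: z₂ = (0.7399, 0.1427, 0.1174).
Drum 2:
Material balance + equilibrium reduce to Σ zᵢ(Kᵢ−1)/(1+ψ₂(Kᵢ−1)) = 0.
g(0) = ΣzᵢKᵢ − 1 = 0.225 and g(1) = 1 − Σzᵢ/Kᵢ = -1.439, so a root lies in (0, 1).
Newton iteration, ψ₂⁰ = 0.5:
  ψ₂ = 0.500: g = -0.0507, g' = -0.765 → ψ₂ = 0.434
  ψ₂ = 0.434: g = -0.0034, g' = -0.669 → ψ₂ = 0.429
Converged at ψ₂ = 0.429.
  1: x = 0.587, y = 0.944
  2: x = 0.223, y = 0.036
  3: x = 0.190, y = 0.021

V/F (drum 2) = 0.429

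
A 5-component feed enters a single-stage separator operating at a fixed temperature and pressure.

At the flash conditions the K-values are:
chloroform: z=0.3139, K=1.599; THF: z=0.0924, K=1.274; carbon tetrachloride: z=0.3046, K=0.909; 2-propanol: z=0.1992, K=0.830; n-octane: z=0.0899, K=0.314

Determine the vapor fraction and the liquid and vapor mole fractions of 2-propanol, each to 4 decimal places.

Rachford–Rice: g(ψ) = Σ zᵢ(Kᵢ−1)/(1+ψ(Kᵢ−1)) = 0.
Feasibility: ΣzᵢKᵢ = 1.0901, Σzᵢ/Kᵢ = 1.1302 — both > 1, two phases present.
Newton–Raphson from ψ = 0.66:
  ψ = 0.6600: g = -0.02414, g' = -0.2143 → ψ = 0.5473
  ψ = 0.5473: g = -0.00164, g' = -0.1874 → ψ = 0.5386
  ψ = 0.5386: g = -0.00001, g' = -0.1858 → ψ = 0.5385
Converged at ψ = 0.5385.
Compositions from xᵢ = zᵢ/(1+ψ(Kᵢ−1)), yᵢ = Kᵢxᵢ:
  chloroform: x = 0.2373, y = 0.3795
  THF: x = 0.0805, y = 0.1026
  carbon tetrachloride: x = 0.3203, y = 0.2911
  2-propanol: x = 0.2193, y = 0.1820
  n-octane: x = 0.1426, y = 0.0448

ψ = 0.5385, x_2-propanol = 0.2193, y_2-propanol = 0.1820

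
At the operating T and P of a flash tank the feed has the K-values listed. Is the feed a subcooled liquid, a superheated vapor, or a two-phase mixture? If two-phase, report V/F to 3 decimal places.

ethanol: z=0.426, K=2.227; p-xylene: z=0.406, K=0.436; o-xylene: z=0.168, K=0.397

two-phase, V/F = 0.272

ΣzᵢKᵢ = 1.192; Σzᵢ/Kᵢ = 1.546.
Both exceed 1, so a two-phase solution exists.
Rachford–Rice: g(ψ) = Σ zᵢ(Kᵢ−1)/(1+ψ(Kᵢ−1)) = 0.
Newton–Raphson from ψ = 0.5:
  ψ = 0.500: g = -0.1400, g' = -0.622 → ψ = 0.275
  ψ = 0.275: g = -0.0016, g' = -0.627 → ψ = 0.272
Converged at ψ = 0.272.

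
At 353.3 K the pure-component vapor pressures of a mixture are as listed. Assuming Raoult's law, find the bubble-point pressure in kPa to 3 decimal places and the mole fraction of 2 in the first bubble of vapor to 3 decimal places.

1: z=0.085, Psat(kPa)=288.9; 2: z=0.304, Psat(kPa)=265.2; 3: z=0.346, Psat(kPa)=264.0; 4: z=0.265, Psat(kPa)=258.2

Pbub = 264.944 kPa, y_2 = 0.304

At the bubble point ψ → 0, so ΣzᵢKᵢ = 1 with Kᵢ = Pᵢˢᵃᵗ/P ⇒ P = ΣzᵢPᵢˢᵃᵗ.
P = 0.085·288.9 + 0.304·265.2 + 0.346·264.0 + 0.265·258.2 = 264.944 kPa
yᵢ = zᵢPᵢˢᵃᵗ/P ⇒ y_2 = 0.304·265.2/264.944 = 0.304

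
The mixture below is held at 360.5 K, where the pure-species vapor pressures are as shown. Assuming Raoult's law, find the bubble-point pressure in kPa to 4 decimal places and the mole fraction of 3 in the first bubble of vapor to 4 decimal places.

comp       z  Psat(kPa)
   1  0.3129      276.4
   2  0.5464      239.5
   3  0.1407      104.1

At the bubble point ψ → 0, so ΣzᵢKᵢ = 1 with Kᵢ = Pᵢˢᵃᵗ/P ⇒ P = ΣzᵢPᵢˢᵃᵗ.
P = 0.3129·276.4 + 0.5464·239.5 + 0.1407·104.1 = 231.9952 kPa
yᵢ = zᵢPᵢˢᵃᵗ/P ⇒ y_3 = 0.1407·104.1/231.9952 = 0.0631

Pbub = 231.9952 kPa, y_3 = 0.0631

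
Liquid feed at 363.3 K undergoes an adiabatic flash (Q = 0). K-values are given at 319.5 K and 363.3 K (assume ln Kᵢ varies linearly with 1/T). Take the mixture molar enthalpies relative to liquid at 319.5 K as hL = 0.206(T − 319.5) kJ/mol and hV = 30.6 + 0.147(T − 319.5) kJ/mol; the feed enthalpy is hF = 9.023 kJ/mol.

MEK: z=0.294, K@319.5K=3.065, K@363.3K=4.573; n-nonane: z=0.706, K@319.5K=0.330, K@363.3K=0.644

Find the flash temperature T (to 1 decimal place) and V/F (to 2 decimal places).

T = 332.4 K, V/F = 0.21

Adiabatic flash: solve Rachford–Rice at each trial T, then check hF = ψ·hV(T) + (1−ψ)·hL(T).
  T = 319.5 K: K = (3.065, 0.330), RR gives ψ = 0.097, H_out = 2.966 kJ/mol
  T = 363.3 K: K = (4.573, 0.644), RR gives ψ = 0.628, H_out = 26.624 kJ/mol
  T = 341.4 K: K = (3.792, 0.471), RR gives ψ = 0.303, H_out = 13.389 kJ/mol
  T = 330.4 K: K = (3.420, 0.396), RR gives ψ = 0.195, H_out = 8.092 kJ/mol
  T = 335.9 K: K = (3.604, 0.433), RR gives ψ = 0.247, H_out = 10.700 kJ/mol
  T = 333.1 K: K = (3.510, 0.414), RR gives ψ = 0.220, H_out = 9.365 kJ/mol
  T = 331.8 K: K = (3.466, 0.405), RR gives ψ = 0.208, H_out = 8.751 kJ/mol
Linear interpolation between T = 331.8 (H_out = 8.751) and T = 333.1 (H_out = 9.365) on hF = 9.023 gives T ≈ 332.4 K, at which ψ = 0.21.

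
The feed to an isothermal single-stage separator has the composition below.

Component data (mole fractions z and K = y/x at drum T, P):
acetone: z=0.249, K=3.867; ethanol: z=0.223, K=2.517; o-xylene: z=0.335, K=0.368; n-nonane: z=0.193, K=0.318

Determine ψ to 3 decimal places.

Let ψ = V/F and solve Σ zᵢ(Kᵢ−1)/(1+ψ(Kᵢ−1)) = 0.
g(0) = ΣzᵢKᵢ − 1 = 0.709 and g(1) = 1 − Σzᵢ/Kᵢ = -0.670, so a root lies in (0, 1).
Newton–Raphson from ψ = 0.59:
  ψ = 0.590: g = -0.1141, g' = -1.017 → ψ = 0.478
  ψ = 0.478: g = -0.0012, g' = -1.009 → ψ = 0.477
Converged at ψ = 0.477.

ψ = 0.477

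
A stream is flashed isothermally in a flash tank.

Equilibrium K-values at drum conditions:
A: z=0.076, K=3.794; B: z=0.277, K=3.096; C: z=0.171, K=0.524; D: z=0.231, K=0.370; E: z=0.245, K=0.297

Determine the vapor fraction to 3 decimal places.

ψ = 0.280

Material balance + equilibrium reduce to Σ zᵢ(Kᵢ−1)/(1+ψ(Kᵢ−1)) = 0.
Feasibility: ΣzᵢKᵢ = 1.394, Σzᵢ/Kᵢ = 1.885 — both > 1, two phases present.
Newton iteration, ψ⁰ = 0.44:
  ψ = 0.440: g = -0.1564, g' = -0.940 → ψ = 0.274
  ψ = 0.274: g = 0.0066, g' = -1.053 → ψ = 0.280
Converged at ψ = 0.280.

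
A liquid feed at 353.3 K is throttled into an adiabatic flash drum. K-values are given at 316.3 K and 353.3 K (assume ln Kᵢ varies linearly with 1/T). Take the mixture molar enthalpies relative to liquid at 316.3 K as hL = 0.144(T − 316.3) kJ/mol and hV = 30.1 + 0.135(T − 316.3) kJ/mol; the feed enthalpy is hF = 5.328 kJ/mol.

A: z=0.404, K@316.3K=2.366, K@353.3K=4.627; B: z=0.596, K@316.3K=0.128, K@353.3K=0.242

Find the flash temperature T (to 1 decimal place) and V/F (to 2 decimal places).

T = 324.4 K, V/F = 0.14

Adiabatic flash: solve Rachford–Rice at each trial T, then check hF = ψ·hV(T) + (1−ψ)·hL(T).
  T = 316.3 K: K = (2.366, 0.128), RR gives ψ = 0.027, H_out = 0.812 kJ/mol
  T = 353.3 K: K = (4.627, 0.242), RR gives ψ = 0.369, H_out = 16.302 kJ/mol
  T = 334.8 K: K = (3.371, 0.179), RR gives ψ = 0.241, H_out = 9.870 kJ/mol
  T = 325.6 K: K = (2.841, 0.152), RR gives ψ = 0.153, H_out = 5.926 kJ/mol
  T = 321.0 K: K = (2.599, 0.140), RR gives ψ = 0.097, H_out = 3.589 kJ/mol
  T = 323.3 K: K = (2.718, 0.146), RR gives ψ = 0.126, H_out = 4.797 kJ/mol
Linear interpolation between T = 323.3 (H_out = 4.797) and T = 325.6 (H_out = 5.926) on hF = 5.328 gives T ≈ 324.4 K, at which ψ = 0.14.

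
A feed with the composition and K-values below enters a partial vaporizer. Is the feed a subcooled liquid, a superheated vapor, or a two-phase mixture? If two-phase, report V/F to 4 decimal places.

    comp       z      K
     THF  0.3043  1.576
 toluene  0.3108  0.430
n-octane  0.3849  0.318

ΣzᵢKᵢ = 0.7356; Σzᵢ/Kᵢ = 2.1263.
Since ΣzᵢKᵢ < 1 the mixture is below its bubble point — single liquid phase.

subcooled liquid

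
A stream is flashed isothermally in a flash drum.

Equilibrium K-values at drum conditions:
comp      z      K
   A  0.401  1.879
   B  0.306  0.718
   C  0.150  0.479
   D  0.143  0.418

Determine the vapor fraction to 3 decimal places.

Newton iteration, ψ⁰ = 0.3:
  ψ = 0.300: g = -0.0088, g' = -0.351 → ψ = 0.275
Converged at ψ = 0.275.

ψ = 0.275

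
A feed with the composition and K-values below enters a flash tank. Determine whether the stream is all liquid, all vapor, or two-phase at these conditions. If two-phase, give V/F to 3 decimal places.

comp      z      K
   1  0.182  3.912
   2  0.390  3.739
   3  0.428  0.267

ΣzᵢKᵢ = 2.284; Σzᵢ/Kᵢ = 1.754.
Both exceed 1, so a two-phase solution exists.
Let ψ = V/F and solve Σ zᵢ(Kᵢ−1)/(1+ψ(Kᵢ−1)) = 0.
Newton iteration, ψ⁰ = 0.5:
  ψ = 0.500: g = 0.1714, g' = -1.350 → ψ = 0.627
Converged at ψ = 0.627.

two-phase, V/F = 0.627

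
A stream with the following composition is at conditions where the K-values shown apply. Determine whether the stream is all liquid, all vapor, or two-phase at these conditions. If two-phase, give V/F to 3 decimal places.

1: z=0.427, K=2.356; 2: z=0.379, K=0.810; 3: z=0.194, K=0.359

two-phase, V/F = 0.676

ΣzᵢKᵢ = 1.383; Σzᵢ/Kᵢ = 1.190.
Both exceed 1, so a two-phase solution exists.
Rachford–Rice: g(ψ) = Σ zᵢ(Kᵢ−1)/(1+ψ(Kᵢ−1)) = 0.
Newton–Raphson from ψ = 0.53:
  ψ = 0.530: g = 0.0685, g' = -0.466 → ψ = 0.677
  ψ = 0.677: g = -0.0005, g' = -0.480 → ψ = 0.676
Converged at ψ = 0.676.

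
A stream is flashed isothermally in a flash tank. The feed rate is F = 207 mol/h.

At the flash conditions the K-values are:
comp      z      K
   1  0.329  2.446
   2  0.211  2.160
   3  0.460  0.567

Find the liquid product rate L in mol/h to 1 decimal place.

L = 20.7 mol/h

Let β = V/F and solve Σ zᵢ(Kᵢ−1)/(1+β(Kᵢ−1)) = 0.
Feasibility: ΣzᵢKᵢ = 1.521, Σzᵢ/Kᵢ = 1.043 — both > 1, two phases present.
Newton iteration, β⁰ = 0.5:
  β = 0.500: g = 0.1768, g' = -0.486 → β = 0.864
  β = 0.864: g = 0.0156, g' = -0.427 → β = 0.900
Converged at β = 0.900.
Then V = β·F = 0.9002·207 = 186.3 mol/h and L = F − V = 20.7 mol/h.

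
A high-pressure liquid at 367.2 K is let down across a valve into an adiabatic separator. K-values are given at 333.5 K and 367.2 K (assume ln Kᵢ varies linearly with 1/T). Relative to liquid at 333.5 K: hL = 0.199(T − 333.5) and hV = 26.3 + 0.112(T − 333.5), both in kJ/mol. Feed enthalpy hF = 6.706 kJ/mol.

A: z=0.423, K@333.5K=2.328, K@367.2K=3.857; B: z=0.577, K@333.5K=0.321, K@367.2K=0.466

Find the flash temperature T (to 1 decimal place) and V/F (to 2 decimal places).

T = 336.5 K, V/F = 0.23

Adiabatic flash: solve Rachford–Rice at each trial T, then check hF = ψ·hV(T) + (1−ψ)·hL(T).
  T = 333.5 K: K = (2.328, 0.321), RR gives ψ = 0.188, H_out = 4.957 kJ/mol
  T = 367.2 K: K = (3.857, 0.466), RR gives ψ = 0.590, H_out = 20.498 kJ/mol
  T = 350.4 K: K = (3.035, 0.390), RR gives ψ = 0.410, H_out = 13.555 kJ/mol
  T = 341.9 K: K = (2.665, 0.355), RR gives ψ = 0.309, H_out = 9.571 kJ/mol
  T = 337.7 K: K = (2.493, 0.338), RR gives ψ = 0.252, H_out = 7.374 kJ/mol
  T = 335.6 K: K = (2.410, 0.329), RR gives ψ = 0.221, H_out = 6.198 kJ/mol
Linear interpolation between T = 335.6 (H_out = 6.198) and T = 337.7 (H_out = 7.374) on hF = 6.706 gives T ≈ 336.5 K, at which ψ = 0.23.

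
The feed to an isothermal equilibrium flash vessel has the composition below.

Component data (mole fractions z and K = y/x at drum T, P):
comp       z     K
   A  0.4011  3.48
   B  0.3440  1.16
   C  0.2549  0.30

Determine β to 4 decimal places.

Material balance + equilibrium reduce to Σ zᵢ(Kᵢ−1)/(1+β(Kᵢ−1)) = 0.
Feasibility: ΣzᵢKᵢ = 1.8713, Σzᵢ/Kᵢ = 1.2615 — both > 1, two phases present.
Newton–Raphson from β = 0.42:
  β = 0.4200: g = 0.28607, g' = -0.8502 → β = 0.7565
  β = 0.7565: g = 0.01569, g' = -0.8696 → β = 0.7745
  β = 0.7745: g = -0.00020, g' = -0.8920 → β = 0.7743
Converged at β = 0.7743.

β = 0.7743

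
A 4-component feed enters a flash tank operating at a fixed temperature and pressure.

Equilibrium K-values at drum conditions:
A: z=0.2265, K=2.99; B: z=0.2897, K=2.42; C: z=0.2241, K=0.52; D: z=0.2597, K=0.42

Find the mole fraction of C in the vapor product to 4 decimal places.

Let β = V/F and solve Σ zᵢ(Kᵢ−1)/(1+β(Kᵢ−1)) = 0.
g(0) = ΣzᵢKᵢ − 1 = 0.6039 and g(1) = 1 − Σzᵢ/Kᵢ = -0.2448, so a root lies in (0, 1).
Newton–Raphson from β = 0.43:
  β = 0.4300: g = 0.16209, g' = -0.7227 → β = 0.6543
  β = 0.6543: g = 0.00949, g' = -0.6629 → β = 0.6686
Converged at β = 0.6686.
Compositions from xᵢ = zᵢ/(1+β(Kᵢ−1)), yᵢ = Kᵢxᵢ:
  A: x = 0.0972, y = 0.2906
  B: x = 0.1486, y = 0.3596
  C: x = 0.3300, y = 0.1716
  D: x = 0.4242, y = 0.1782

y_C = 0.1716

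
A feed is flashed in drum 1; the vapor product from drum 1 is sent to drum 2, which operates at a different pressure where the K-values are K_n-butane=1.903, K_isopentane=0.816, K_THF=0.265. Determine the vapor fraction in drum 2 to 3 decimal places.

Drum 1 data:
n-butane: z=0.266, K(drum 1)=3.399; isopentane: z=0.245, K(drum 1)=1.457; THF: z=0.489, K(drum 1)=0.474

V/F (drum 2) = 0.117

Drum 1:
Rachford–Rice: g(ψ₁) = Σ zᵢ(Kᵢ−1)/(1+ψ₁(Kᵢ−1)) = 0.
Check two-phase: ΣzᵢKᵢ = 1.493 > 1 and Σzᵢ/Kᵢ = 1.278 > 1, so g(0) = 0.493 > 0 and g(1) = -0.278 < 0.
Newton iteration, ψ₁⁰ = 0.5:
  ψ₁ = 0.500: g = 0.0323, g' = -0.599 → ψ₁ = 0.554
  ψ₁ = 0.554: g = 0.0004, g' = -0.584 → ψ₁ = 0.555
Converged at ψ₁ = 0.555.
Drum-1 compositions:
  n-butane: x = 0.114, y = 0.388
  isopentane: x = 0.195, y = 0.285
  THF: x = 0.690, y = 0.327
Drum-2 feed = drum-1 vapor: z₂ = (0.3880, 0.2848, 0.3272).
Drum 2:
Rachford–Rice: g(ψ₂) = Σ zᵢ(Kᵢ−1)/(1+ψ₂(Kᵢ−1)) = 0.
Feasibility: ΣzᵢKᵢ = 1.057, Σzᵢ/Kᵢ = 1.788 — both > 1, two phases present.
Iterate (Newton) starting at ψ₂ = 0.5:
  ψ₂ = 0.500: g = -0.1966, g' = -0.604 → ψ₂ = 0.174
  ψ₂ = 0.174: g = -0.0273, g' = -0.479 → ψ₂ = 0.117
Converged at ψ₂ = 0.117.
  n-butane: x = 0.351, y = 0.668
  isopentane: x = 0.291, y = 0.238
  THF: x = 0.358, y = 0.095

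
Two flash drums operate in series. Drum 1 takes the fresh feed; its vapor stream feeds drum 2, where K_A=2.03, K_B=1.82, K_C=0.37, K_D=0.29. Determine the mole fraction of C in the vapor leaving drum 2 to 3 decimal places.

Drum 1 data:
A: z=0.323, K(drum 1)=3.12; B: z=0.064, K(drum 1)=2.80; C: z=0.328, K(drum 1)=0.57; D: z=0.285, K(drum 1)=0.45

Drum 1:
Rachford–Rice: g(ψ₁) = Σ zᵢ(Kᵢ−1)/(1+ψ₁(Kᵢ−1)) = 0.
Check two-phase: ΣzᵢKᵢ = 1.502 > 1 and Σzᵢ/Kᵢ = 1.335 > 1, so g(0) = 0.502 > 0 and g(1) = -0.335 < 0.
Iterate (Newton) starting at ψ₁ = 0.48:
  ψ₁ = 0.480: g = 0.0105, g' = -0.672 → ψ₁ = 0.496
Converged at ψ₁ = 0.496.
Drum-1 compositions:
  A: x = 0.157, y = 0.491
  B: x = 0.034, y = 0.095
  C: x = 0.417, y = 0.238
  D: x = 0.392, y = 0.176
Drum-2 feed = drum-1 vapor: z₂ = (0.4914, 0.0947, 0.2376, 0.1763).
Drum 2:
Let ψ₂ = V/F and solve Σ zᵢ(Kᵢ−1)/(1+ψ₂(Kᵢ−1)) = 0.
Feasibility: ΣzᵢKᵢ = 1.309, Σzᵢ/Kᵢ = 1.544 — both > 1, two phases present.
Iterate (Newton) starting at ψ₂ = 0.38:
  ψ₂ = 0.380: g = 0.0547, g' = -0.636 → ψ₂ = 0.466
  ψ₂ = 0.466: g = -0.0008, g' = -0.659 → ψ₂ = 0.465
Converged at ψ₂ = 0.465.
  A: x = 0.332, y = 0.675
  B: x = 0.069, y = 0.125
  C: x = 0.336, y = 0.124
  D: x = 0.263, y = 0.076

y_C (drum 2) = 0.124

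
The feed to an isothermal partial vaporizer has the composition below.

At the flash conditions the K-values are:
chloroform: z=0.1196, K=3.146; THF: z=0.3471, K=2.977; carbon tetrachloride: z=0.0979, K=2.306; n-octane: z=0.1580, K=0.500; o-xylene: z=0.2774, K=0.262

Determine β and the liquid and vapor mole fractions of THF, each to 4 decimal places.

Iterate (Newton) starting at β = 0.66:
  β = 0.6600: g = -0.04442, g' = -1.0602 → β = 0.6181
  β = 0.6181: g = -0.00087, g' = -1.0212 → β = 0.6172
Converged at β = 0.6172.
Compositions from xᵢ = zᵢ/(1+β(Kᵢ−1)), yᵢ = Kᵢxᵢ:
  chloroform: x = 0.0514, y = 0.1619
  THF: x = 0.1563, y = 0.4654
  carbon tetrachloride: x = 0.0542, y = 0.1250
  n-octane: x = 0.2285, y = 0.1143
  o-xylene: x = 0.5095, y = 0.1335

β = 0.6172, x_THF = 0.1563, y_THF = 0.4654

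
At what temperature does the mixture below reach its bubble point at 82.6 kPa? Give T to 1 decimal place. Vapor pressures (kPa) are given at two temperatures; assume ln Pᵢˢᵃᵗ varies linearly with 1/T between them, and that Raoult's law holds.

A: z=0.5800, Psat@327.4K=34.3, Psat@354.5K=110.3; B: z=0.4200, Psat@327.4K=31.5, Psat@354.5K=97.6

T = 348.5 K

Bubble-point temperature: ΣzᵢPᵢˢᵃᵗ(T) = P. Interpolate ln Pᵢˢᵃᵗ = aᵢ + bᵢ/T.
  T = 327.4 K: ΣzᵢPᵢˢᵃᵗ = 33.12 kPa
  T = 354.5 K: ΣzᵢPᵢˢᵃᵗ = 104.97 kPa
  T = 340.9 K: ΣzᵢPᵢˢᵃᵗ = 60.20 kPa
  T = 347.7 K: ΣzᵢPᵢˢᵃᵗ = 79.93 kPa
  T = 351.1 K: ΣzᵢPᵢˢᵃᵗ = 91.71 kPa
  T = 349.4 K: ΣzᵢPᵢˢᵃᵗ = 85.65 kPa
Interpolating between 347.7 K and 349.4 K gives T ≈ 348.5 K.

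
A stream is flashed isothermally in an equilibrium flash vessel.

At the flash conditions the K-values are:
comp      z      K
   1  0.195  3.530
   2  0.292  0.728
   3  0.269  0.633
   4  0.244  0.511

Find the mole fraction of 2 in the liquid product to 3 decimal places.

Iterate (Newton) starting at V/F = 0.67:
  V/F = 0.670: g = -0.2224, g' = -0.397 → V/F = 0.110
  V/F = 0.110: g = 0.0755, g' = -0.893 → V/F = 0.194
  V/F = 0.194: g = 0.0089, g' = -0.699 → V/F = 0.207
Converged at V/F = 0.207.
Compositions from xᵢ = zᵢ/(1+V/F(Kᵢ−1)), yᵢ = Kᵢxᵢ:
  1: x = 0.128, y = 0.452
  2: x = 0.309, y = 0.225
  3: x = 0.291, y = 0.184
  4: x = 0.271, y = 0.139

x_2 = 0.309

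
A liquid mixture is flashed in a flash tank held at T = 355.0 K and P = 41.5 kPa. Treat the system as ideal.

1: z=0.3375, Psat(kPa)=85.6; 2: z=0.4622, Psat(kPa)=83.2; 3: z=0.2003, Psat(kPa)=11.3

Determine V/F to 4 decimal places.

Raoult's law: Kᵢ = Pᵢˢᵃᵗ/P = Pᵢˢᵃᵗ/41.5.
  K_1 = 85.6/41.5 = 2.062651, K_2 = 83.2/41.5 = 2.004819, K_3 = 11.3/41.5 = 0.272289
Newton–Raphson from V/F = 0.5:
  V/F = 0.5000: g = 0.31420, g' = -0.6314 → V/F = 0.9976
  V/F = 0.9976: g = -0.12593, g' = -1.6189 → V/F = 0.9198
  V/F = 0.9198: g = -0.01816, g' = -1.1939 → V/F = 0.9046
  V/F = 0.9046: g = -0.00045, g' = -1.1357 → V/F = 0.9042
Converged at V/F = 0.9042.

V/F = 0.9042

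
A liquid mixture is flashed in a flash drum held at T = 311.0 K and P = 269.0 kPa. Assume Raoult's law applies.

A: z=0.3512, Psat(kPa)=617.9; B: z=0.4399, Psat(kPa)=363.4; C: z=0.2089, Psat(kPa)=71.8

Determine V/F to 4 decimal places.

V/F = 0.7672

Raoult's law: Kᵢ = Pᵢˢᵃᵗ/P = Pᵢˢᵃᵗ/269.0.
  K_A = 617.9/269.0 = 2.297026, K_B = 363.4/269.0 = 1.350929, K_C = 71.8/269.0 = 0.266914
Material balance + equilibrium reduce to Σ zᵢ(Kᵢ−1)/(1+V/F(Kᵢ−1)) = 0.
Check two-phase: ΣzᵢKᵢ = 1.4567 > 1 and Σzᵢ/Kᵢ = 1.2612 > 1, so g(0) = 0.4567 > 0 and g(1) = -0.2612 < 0.
Newton–Raphson from V/F = 0.5:
  V/F = 0.5000: g = 0.16589, g' = -0.5364 → V/F = 0.8093
  V/F = 0.8093: g = -0.03405, g' = -0.8521 → V/F = 0.7693
  V/F = 0.7693: g = -0.00166, g' = -0.7721 → V/F = 0.7672
Converged at V/F = 0.7672.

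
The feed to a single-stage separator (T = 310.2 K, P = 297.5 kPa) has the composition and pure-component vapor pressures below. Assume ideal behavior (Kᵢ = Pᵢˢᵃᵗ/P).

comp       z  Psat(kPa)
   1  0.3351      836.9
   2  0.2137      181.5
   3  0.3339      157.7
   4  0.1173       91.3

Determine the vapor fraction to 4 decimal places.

ψ = 0.3202

Raoult's law: Kᵢ = Pᵢˢᵃᵗ/P = Pᵢˢᵃᵗ/297.5.
  K_1 = 836.9/297.5 = 2.813109, K_2 = 181.5/297.5 = 0.610084, K_3 = 157.7/297.5 = 0.530084, K_4 = 91.3/297.5 = 0.306891
Iterate (Newton) starting at ψ = 0.5:
  ψ = 0.5000: g = -0.11434, g' = -0.6111 → ψ = 0.3129
  ψ = 0.3129: g = 0.00497, g' = -0.6838 → ψ = 0.3202
Converged at ψ = 0.3202.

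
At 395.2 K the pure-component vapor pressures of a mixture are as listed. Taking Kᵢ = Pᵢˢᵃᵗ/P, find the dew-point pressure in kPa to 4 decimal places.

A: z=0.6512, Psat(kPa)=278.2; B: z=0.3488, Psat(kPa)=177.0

Pdew = 231.9441 kPa

At the dew point ψ → 1, so Σzᵢ/Kᵢ = 1 with Kᵢ = Pᵢˢᵃᵗ/P ⇒ 1/P = Σzᵢ/Pᵢˢᵃᵗ.
1/P = 0.6512/278.2 + 0.3488/177.0 = 0.0043114 ⇒ P = 231.9441 kPa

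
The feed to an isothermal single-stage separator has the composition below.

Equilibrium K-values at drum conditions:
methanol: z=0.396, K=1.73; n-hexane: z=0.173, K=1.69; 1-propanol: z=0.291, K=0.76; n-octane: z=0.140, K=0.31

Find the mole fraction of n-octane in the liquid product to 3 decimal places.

Material balance + equilibrium reduce to Σ zᵢ(Kᵢ−1)/(1+ψ(Kᵢ−1)) = 0.
Check two-phase: ΣzᵢKᵢ = 1.242 > 1 and Σzᵢ/Kᵢ = 1.166 > 1, so g(0) = 0.242 > 0 and g(1) = -0.166 < 0.
Newton iteration, ψ⁰ = 0.57:
  ψ = 0.570: g = 0.0497, g' = -0.351 → ψ = 0.711
  ψ = 0.711: g = -0.0036, g' = -0.410 → ψ = 0.703
Converged at ψ = 0.703.
Compositions from xᵢ = zᵢ/(1+ψ(Kᵢ−1)), yᵢ = Kᵢxᵢ:
  methanol: x = 0.262, y = 0.453
  n-hexane: x = 0.117, y = 0.197
  1-propanol: x = 0.350, y = 0.266
  n-octane: x = 0.272, y = 0.084

x_n-octane = 0.272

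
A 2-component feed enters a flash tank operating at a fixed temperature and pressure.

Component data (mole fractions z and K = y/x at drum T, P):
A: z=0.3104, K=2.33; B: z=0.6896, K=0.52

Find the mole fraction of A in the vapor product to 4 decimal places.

y_A = 0.6179

Material balance + equilibrium reduce to Σ zᵢ(Kᵢ−1)/(1+V/F(Kᵢ−1)) = 0.
Feasibility: ΣzᵢKᵢ = 1.0818, Σzᵢ/Kᵢ = 1.4594 — both > 1, two phases present.
Binary case is linear: z₁(K₁−1)(1+V/F(K₂−1)) + z₂(K₂−1)(1+V/F(K₁−1)) = 0
⇒ V/F = [z₁(K₁−1)+z₂(K₂−1)] / [−(K₁−1)(K₂−1)] = 0.08182/0.63840 = 0.1282
Compositions from xᵢ = zᵢ/(1+V/F(Kᵢ−1)), yᵢ = Kᵢxᵢ:
  A: x = 0.2652, y = 0.6179
  B: x = 0.7348, y = 0.3821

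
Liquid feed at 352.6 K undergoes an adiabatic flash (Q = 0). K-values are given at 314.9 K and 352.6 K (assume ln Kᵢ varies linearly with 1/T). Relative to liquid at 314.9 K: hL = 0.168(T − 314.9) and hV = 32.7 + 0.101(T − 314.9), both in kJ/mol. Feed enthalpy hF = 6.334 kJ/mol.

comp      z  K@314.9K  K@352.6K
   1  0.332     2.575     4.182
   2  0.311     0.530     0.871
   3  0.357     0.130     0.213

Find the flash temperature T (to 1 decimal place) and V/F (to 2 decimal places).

T = 323.1 K, V/F = 0.15

Adiabatic flash: solve Rachford–Rice at each trial T, then check hF = ψ·hV(T) + (1−ψ)·hL(T).
  T = 314.9 K: K = (2.575, 0.530, 0.130), RR gives ψ = 0.060, H_out = 1.951 kJ/mol
  T = 352.6 K: K = (4.182, 0.871, 0.213), RR gives ψ = 0.411, H_out = 18.738 kJ/mol
  T = 333.8 K: K = (3.329, 0.689, 0.169), RR gives ψ = 0.258, H_out = 11.293 kJ/mol
  T = 324.4 K: K = (2.941, 0.607, 0.149), RR gives ψ = 0.169, H_out = 6.999 kJ/mol
  T = 319.6 K: K = (2.753, 0.567, 0.139), RR gives ψ = 0.116, H_out = 4.561 kJ/mol
  T = 322.0 K: K = (2.846, 0.587, 0.144), RR gives ψ = 0.143, H_out = 5.805 kJ/mol
Linear interpolation between T = 322.0 (H_out = 5.805) and T = 324.4 (H_out = 6.999) on hF = 6.334 gives T ≈ 323.1 K, at which ψ = 0.15.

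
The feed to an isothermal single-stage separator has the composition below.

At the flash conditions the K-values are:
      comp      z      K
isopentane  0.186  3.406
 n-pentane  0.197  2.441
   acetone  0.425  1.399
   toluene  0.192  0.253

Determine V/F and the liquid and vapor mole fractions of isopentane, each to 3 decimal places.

V/F = 0.858, x_isopentane = 0.061, y_isopentane = 0.207

Newton iteration, V/F⁰ = 0.52:
  V/F = 0.520: g = 0.2670, g' = -0.679 → V/F = 0.913
  V/F = 0.913: g = -0.0644, g' = -1.279 → V/F = 0.863
  V/F = 0.863: g = -0.0053, g' = -1.080 → V/F = 0.858
Converged at V/F = 0.858.
Compositions from xᵢ = zᵢ/(1+V/F(Kᵢ−1)), yᵢ = Kᵢxᵢ:
  isopentane: x = 0.061, y = 0.207
  n-pentane: x = 0.088, y = 0.215
  acetone: x = 0.317, y = 0.443
  toluene: x = 0.535, y = 0.135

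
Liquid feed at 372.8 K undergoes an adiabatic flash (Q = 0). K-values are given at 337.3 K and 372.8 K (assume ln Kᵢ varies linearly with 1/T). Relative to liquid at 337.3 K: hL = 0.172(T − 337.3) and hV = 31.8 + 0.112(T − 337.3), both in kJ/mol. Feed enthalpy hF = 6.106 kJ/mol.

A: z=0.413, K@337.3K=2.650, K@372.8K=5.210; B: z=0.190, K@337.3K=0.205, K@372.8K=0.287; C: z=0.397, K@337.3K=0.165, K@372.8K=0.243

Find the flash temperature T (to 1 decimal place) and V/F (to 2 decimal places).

Adiabatic flash: solve Rachford–Rice at each trial T, then check hF = ψ·hV(T) + (1−ψ)·hL(T).
  T = 337.3 K: K = (2.650, 0.205, 0.165), RR gives ψ = 0.147, H_out = 4.662 kJ/mol
  T = 372.8 K: K = (5.210, 0.287, 0.243), RR gives ψ = 0.416, H_out = 18.461 kJ/mol
  T = 355.1 K: K = (3.783, 0.245, 0.202), RR gives ψ = 0.316, H_out = 12.765 kJ/mol
  T = 346.2 K: K = (3.181, 0.224, 0.183), RR gives ψ = 0.245, H_out = 9.184 kJ/mol
  T = 341.8 K: K = (2.910, 0.215, 0.174), RR gives ψ = 0.201, H_out = 7.102 kJ/mol
  T = 339.6 K: K = (2.781, 0.210, 0.170), RR gives ψ = 0.176, H_out = 5.955 kJ/mol
Linear interpolation between T = 339.6 (H_out = 5.955) and T = 341.8 (H_out = 7.102) on hF = 6.106 gives T ≈ 339.9 K, at which ψ = 0.18.

T = 339.9 K, V/F = 0.18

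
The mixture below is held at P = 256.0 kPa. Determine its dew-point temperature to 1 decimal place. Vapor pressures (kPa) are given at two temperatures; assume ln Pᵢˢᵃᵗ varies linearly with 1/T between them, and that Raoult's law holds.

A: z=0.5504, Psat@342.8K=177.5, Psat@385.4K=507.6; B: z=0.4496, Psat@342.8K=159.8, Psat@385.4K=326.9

T = 361.5 K

Dew-point temperature: Σzᵢ·P/Pᵢˢᵃᵗ(T) = 1. Interpolate ln Pᵢˢᵃᵗ = aᵢ + bᵢ/T.
  T = 342.8 K: ΣzᵢP/Pᵢˢᵃᵗ = 1.5141
  T = 385.4 K: ΣzᵢP/Pᵢˢᵃᵗ = 0.6297
  T = 364.1 K: ΣzᵢP/Pᵢˢᵃᵗ = 0.9484
  T = 353.5 K: ΣzᵢP/Pᵢˢᵃᵗ = 1.1874
  T = 358.8 K: ΣzᵢP/Pᵢˢᵃᵗ = 1.0592
  T = 361.5 K: ΣzᵢP/Pᵢˢᵃᵗ = 1.0007
Interpolating between 361.5 K and 364.1 K gives T ≈ 361.5 K.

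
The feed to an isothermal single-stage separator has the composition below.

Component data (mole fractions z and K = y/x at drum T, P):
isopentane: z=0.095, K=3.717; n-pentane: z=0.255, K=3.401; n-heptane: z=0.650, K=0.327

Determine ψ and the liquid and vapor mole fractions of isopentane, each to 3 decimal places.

ψ = 0.258, x_isopentane = 0.056, y_isopentane = 0.207

Let ψ = V/F and solve Σ zᵢ(Kᵢ−1)/(1+ψ(Kᵢ−1)) = 0.
Feasibility: ΣzᵢKᵢ = 1.433, Σzᵢ/Kᵢ = 2.088 — both > 1, two phases present.
Iterate (Newton) starting at ψ = 0.39:
  ψ = 0.390: g = -0.1516, g' = -1.099 → ψ = 0.252
  ψ = 0.252: g = 0.0079, g' = -1.245 → ψ = 0.258
Converged at ψ = 0.258.
Compositions from xᵢ = zᵢ/(1+ψ(Kᵢ−1)), yᵢ = Kᵢxᵢ:
  isopentane: x = 0.056, y = 0.207
  n-pentane: x = 0.157, y = 0.535
  n-heptane: x = 0.787, y = 0.257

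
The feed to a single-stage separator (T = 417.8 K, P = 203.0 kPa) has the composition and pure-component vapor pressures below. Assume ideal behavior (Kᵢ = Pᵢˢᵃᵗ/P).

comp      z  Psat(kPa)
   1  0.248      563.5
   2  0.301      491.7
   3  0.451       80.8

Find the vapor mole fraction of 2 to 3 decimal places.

Raoult's law: Kᵢ = Pᵢˢᵃᵗ/P = Pᵢˢᵃᵗ/203.0.
  K_1 = 563.5/203.0 = 2.77586, K_2 = 491.7/203.0 = 2.42217, K_3 = 80.8/203.0 = 0.39803
Newton–Raphson from V/F = 0.58:
  V/F = 0.580: g = 0.0344, g' = -0.758 → V/F = 0.625
Converged at V/F = 0.625.
Compositions from xᵢ = zᵢ/(1+V/F(Kᵢ−1)), yᵢ = Kᵢxᵢ:
  1: x = 0.118, y = 0.326
  2: x = 0.159, y = 0.386
  3: x = 0.723, y = 0.288

y_2 = 0.386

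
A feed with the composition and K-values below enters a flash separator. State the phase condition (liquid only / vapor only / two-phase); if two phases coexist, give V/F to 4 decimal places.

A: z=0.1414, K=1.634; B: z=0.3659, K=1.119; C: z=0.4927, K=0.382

ΣzᵢKᵢ = 0.8287; Σzᵢ/Kᵢ = 1.7033.
Since ΣzᵢKᵢ < 1 the mixture is below its bubble point — single liquid phase.

liquid only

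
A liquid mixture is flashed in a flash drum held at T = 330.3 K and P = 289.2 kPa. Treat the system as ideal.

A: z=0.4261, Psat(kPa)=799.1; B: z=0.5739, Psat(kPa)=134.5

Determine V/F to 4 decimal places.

Raoult's law: Kᵢ = Pᵢˢᵃᵗ/P = Pᵢˢᵃᵗ/289.2.
  K_A = 799.1/289.2 = 2.763140, K_B = 134.5/289.2 = 0.465076
Rachford–Rice: g(V/F) = Σ zᵢ(Kᵢ−1)/(1+V/F(Kᵢ−1)) = 0.
Check two-phase: ΣzᵢKᵢ = 1.4443 > 1 and Σzᵢ/Kᵢ = 1.3882 > 1, so g(0) = 0.4443 > 0 and g(1) = -0.3882 < 0.
Binary case is linear: z₁(K₁−1)(1+V/F(K₂−1)) + z₂(K₂−1)(1+V/F(K₁−1)) = 0
⇒ V/F = [z₁(K₁−1)+z₂(K₂−1)] / [−(K₁−1)(K₂−1)] = 0.44428/0.94315 = 0.4711

V/F = 0.4711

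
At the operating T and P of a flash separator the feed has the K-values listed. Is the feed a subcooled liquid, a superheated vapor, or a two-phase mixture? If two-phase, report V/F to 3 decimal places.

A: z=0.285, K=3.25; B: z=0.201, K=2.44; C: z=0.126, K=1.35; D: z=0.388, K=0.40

two-phase, V/F = 0.736

ΣzᵢKᵢ = 1.742; Σzᵢ/Kᵢ = 1.233.
Both exceed 1, so a two-phase solution exists.
Rachford–Rice: g(ψ) = Σ zᵢ(Kᵢ−1)/(1+ψ(Kᵢ−1)) = 0.
Iterate (Newton) starting at ψ = 0.6:
  ψ = 0.600: g = 0.1008, g' = -0.733 → ψ = 0.738
  ψ = 0.738: g = -0.0011, g' = -0.761 → ψ = 0.736
Converged at ψ = 0.736.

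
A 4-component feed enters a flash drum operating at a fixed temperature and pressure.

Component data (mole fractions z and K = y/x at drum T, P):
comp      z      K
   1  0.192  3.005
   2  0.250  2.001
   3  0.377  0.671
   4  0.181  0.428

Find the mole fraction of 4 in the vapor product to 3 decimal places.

y_4 = 0.122

Rachford–Rice: g(ψ) = Σ zᵢ(Kᵢ−1)/(1+ψ(Kᵢ−1)) = 0.
g(0) = ΣzᵢKᵢ − 1 = 0.408 and g(1) = 1 − Σzᵢ/Kᵢ = -0.174, so a root lies in (0, 1).
Newton iteration, ψ⁰ = 0.5:
  ψ = 0.500: g = 0.0656, g' = -0.478 → ψ = 0.637
  ψ = 0.637: g = 0.0020, g' = -0.454 → ψ = 0.642
Converged at ψ = 0.642.
Compositions from xᵢ = zᵢ/(1+ψ(Kᵢ−1)), yᵢ = Kᵢxᵢ:
  1: x = 0.084, y = 0.252
  2: x = 0.152, y = 0.305
  3: x = 0.478, y = 0.321
  4: x = 0.286, y = 0.122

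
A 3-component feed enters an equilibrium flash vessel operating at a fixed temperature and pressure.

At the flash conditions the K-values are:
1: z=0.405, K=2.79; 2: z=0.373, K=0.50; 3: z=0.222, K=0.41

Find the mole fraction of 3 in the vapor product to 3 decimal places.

Rachford–Rice: g(ψ) = Σ zᵢ(Kᵢ−1)/(1+ψ(Kᵢ−1)) = 0.
Check two-phase: ΣzᵢKᵢ = 1.407 > 1 and Σzᵢ/Kᵢ = 1.433 > 1, so g(0) = 0.407 > 0 and g(1) = -0.433 < 0.
Newton–Raphson from ψ = 0.5:
  ψ = 0.500: g = -0.0519, g' = -0.683 → ψ = 0.424
  ψ = 0.424: g = 0.0008, g' = -0.707 → ψ = 0.425
Converged at ψ = 0.425.
Compositions from xᵢ = zᵢ/(1+ψ(Kᵢ−1)), yᵢ = Kᵢxᵢ:
  1: x = 0.230, y = 0.642
  2: x = 0.474, y = 0.237
  3: x = 0.296, y = 0.121

y_3 = 0.121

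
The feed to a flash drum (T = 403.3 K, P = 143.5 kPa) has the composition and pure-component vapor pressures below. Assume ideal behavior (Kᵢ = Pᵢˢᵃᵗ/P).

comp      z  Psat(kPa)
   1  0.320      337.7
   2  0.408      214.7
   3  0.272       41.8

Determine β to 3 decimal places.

β = 0.687

Raoult's law: Kᵢ = Pᵢˢᵃᵗ/P = Pᵢˢᵃᵗ/143.5.
  K_1 = 337.7/143.5 = 2.35331, K_2 = 214.7/143.5 = 1.49617, K_3 = 41.8/143.5 = 0.29129
Let β = V/F and solve Σ zᵢ(Kᵢ−1)/(1+β(Kᵢ−1)) = 0.
Check two-phase: ΣzᵢKᵢ = 1.443 > 1 and Σzᵢ/Kᵢ = 1.342 > 1, so g(0) = 0.443 > 0 and g(1) = -0.342 < 0.
Newton iteration, β⁰ = 0.5:
  β = 0.500: g = 0.1219, g' = -0.601 → β = 0.703
  β = 0.703: g = -0.0121, g' = -0.752 → β = 0.687
Converged at β = 0.687.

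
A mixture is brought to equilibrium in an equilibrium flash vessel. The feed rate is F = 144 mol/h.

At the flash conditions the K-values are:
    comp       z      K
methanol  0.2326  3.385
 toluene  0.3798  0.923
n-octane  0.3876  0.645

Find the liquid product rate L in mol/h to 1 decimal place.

L = 46.4 mol/h

Rachford–Rice: g(ψ) = Σ zᵢ(Kᵢ−1)/(1+ψ(Kᵢ−1)) = 0.
Check two-phase: ΣzᵢKᵢ = 1.3879 > 1 and Σzᵢ/Kᵢ = 1.0811 > 1, so g(0) = 0.3879 > 0 and g(1) = -0.0811 < 0.
Newton iteration, ψ⁰ = 0.5:
  ψ = 0.5000: g = 0.05531, g' = -0.3499 → ψ = 0.6581
  ψ = 0.6581: g = 0.00554, g' = -0.2861 → ψ = 0.6775
  ψ = 0.6775: g = 0.00005, g' = -0.2806 → ψ = 0.6777
Converged at ψ = 0.6777.
Then V = ψ·F = 0.6777·144 = 97.6 mol/h and L = F − V = 46.4 mol/h.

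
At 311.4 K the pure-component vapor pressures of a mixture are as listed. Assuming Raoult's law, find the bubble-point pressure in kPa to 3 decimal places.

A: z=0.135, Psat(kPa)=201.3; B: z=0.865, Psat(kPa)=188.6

At the bubble point ψ → 0, so ΣzᵢKᵢ = 1 with Kᵢ = Pᵢˢᵃᵗ/P ⇒ P = ΣzᵢPᵢˢᵃᵗ.
P = 0.135·201.3 + 0.865·188.6 = 190.314 kPa

Pbub = 190.314 kPa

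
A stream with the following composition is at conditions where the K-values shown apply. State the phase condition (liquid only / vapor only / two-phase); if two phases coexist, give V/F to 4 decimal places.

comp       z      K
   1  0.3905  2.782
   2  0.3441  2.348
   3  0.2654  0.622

ΣzᵢKᵢ = 2.0594; Σzᵢ/Kᵢ = 0.7136.
Since Σzᵢ/Kᵢ < 1 the mixture is above its dew point — single vapor phase.

vapor only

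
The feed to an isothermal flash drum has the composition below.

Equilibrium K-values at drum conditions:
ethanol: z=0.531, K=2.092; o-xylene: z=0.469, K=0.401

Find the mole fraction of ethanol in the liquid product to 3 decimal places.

x_ethanol = 0.354

Rachford–Rice: g(ψ) = Σ zᵢ(Kᵢ−1)/(1+ψ(Kᵢ−1)) = 0.
Feasibility: ΣzᵢKᵢ = 1.299, Σzᵢ/Kᵢ = 1.423 — both > 1, two phases present.
Binary case is linear: z₁(K₁−1)(1+ψ(K₂−1)) + z₂(K₂−1)(1+ψ(K₁−1)) = 0
⇒ ψ = [z₁(K₁−1)+z₂(K₂−1)] / [−(K₁−1)(K₂−1)] = 0.2989/0.6541 = 0.457
Compositions from xᵢ = zᵢ/(1+ψ(Kᵢ−1)), yᵢ = Kᵢxᵢ:
  ethanol: x = 0.354, y = 0.741
  o-xylene: x = 0.646, y = 0.259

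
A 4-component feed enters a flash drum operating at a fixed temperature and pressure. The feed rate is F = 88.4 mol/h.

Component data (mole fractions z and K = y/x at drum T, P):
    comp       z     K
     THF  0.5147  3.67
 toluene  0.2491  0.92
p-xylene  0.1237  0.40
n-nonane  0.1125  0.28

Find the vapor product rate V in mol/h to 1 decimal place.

V = 78.7 mol/h

Newton iteration, β⁰ = 0.34:
  β = 0.3400: g = 0.49935, g' = -1.1823 → β = 0.7623
  β = 0.7623: g = 0.11517, g' = -0.8379 → β = 0.8998
  β = 0.8998: g = -0.00890, g' = -0.9994 → β = 0.8909
  β = 0.8909: g = -0.00008, g' = -0.9824 → β = 0.8908
Converged at β = 0.8908.
Then V = β·F = 0.8908·88.4 = 78.7 mol/h and L = F − V = 9.7 mol/h.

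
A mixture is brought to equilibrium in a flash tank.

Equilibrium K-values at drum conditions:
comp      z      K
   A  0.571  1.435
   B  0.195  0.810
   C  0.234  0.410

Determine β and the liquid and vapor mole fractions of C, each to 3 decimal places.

Material balance + equilibrium reduce to Σ zᵢ(Kᵢ−1)/(1+β(Kᵢ−1)) = 0.
Feasibility: ΣzᵢKᵢ = 1.073, Σzᵢ/Kᵢ = 1.209 — both > 1, two phases present.
Iterate (Newton) starting at β = 0.58:
  β = 0.580: g = -0.0532, g' = -0.266 → β = 0.380
  β = 0.380: g = -0.0048, g' = -0.223 → β = 0.359
Converged at β = 0.359.
Compositions from xᵢ = zᵢ/(1+β(Kᵢ−1)), yᵢ = Kᵢxᵢ:
  A: x = 0.494, y = 0.709
  B: x = 0.209, y = 0.169
  C: x = 0.297, y = 0.122

β = 0.359, x_C = 0.297, y_C = 0.122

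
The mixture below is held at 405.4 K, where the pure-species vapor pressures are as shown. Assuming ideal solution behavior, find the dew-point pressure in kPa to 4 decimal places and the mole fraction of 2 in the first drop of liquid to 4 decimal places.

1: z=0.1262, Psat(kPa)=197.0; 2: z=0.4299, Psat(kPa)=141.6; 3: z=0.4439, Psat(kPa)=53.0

Pdew = 82.9731 kPa, x_2 = 0.2519

At the dew point ψ → 1, so Σzᵢ/Kᵢ = 1 with Kᵢ = Pᵢˢᵃᵗ/P ⇒ 1/P = Σzᵢ/Pᵢˢᵃᵗ.
1/P = 0.1262/197.0 + 0.4299/141.6 + 0.4439/53.0 = 0.0120521 ⇒ P = 82.9731 kPa
xᵢ = zᵢP/Pᵢˢᵃᵗ ⇒ x_2 = 0.4299·82.9731/141.6 = 0.2519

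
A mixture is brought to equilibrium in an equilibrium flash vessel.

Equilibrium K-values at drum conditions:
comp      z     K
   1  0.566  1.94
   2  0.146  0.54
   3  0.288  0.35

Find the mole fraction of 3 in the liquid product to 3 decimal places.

Let ψ = V/F and solve Σ zᵢ(Kᵢ−1)/(1+ψ(Kᵢ−1)) = 0.
Check two-phase: ΣzᵢKᵢ = 1.278 > 1 and Σzᵢ/Kᵢ = 1.385 > 1, so g(0) = 0.278 > 0 and g(1) = -0.385 < 0.
Iterate (Newton) starting at ψ = 0.5:
  ψ = 0.500: g = -0.0026, g' = -0.551 → ψ = 0.495
Converged at ψ = 0.495.
Compositions from xᵢ = zᵢ/(1+ψ(Kᵢ−1)), yᵢ = Kᵢxᵢ:
  1: x = 0.386, y = 0.749
  2: x = 0.189, y = 0.102
  3: x = 0.425, y = 0.149

x_3 = 0.425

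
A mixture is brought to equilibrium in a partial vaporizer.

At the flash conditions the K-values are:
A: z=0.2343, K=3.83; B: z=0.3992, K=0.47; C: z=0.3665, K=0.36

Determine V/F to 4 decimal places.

Rachford–Rice: g(V/F) = Σ zᵢ(Kᵢ−1)/(1+V/F(Kᵢ−1)) = 0.
Check two-phase: ΣzᵢKᵢ = 1.2169 > 1 and Σzᵢ/Kᵢ = 1.9286 > 1, so g(0) = 0.2169 > 0 and g(1) = -0.9286 < 0.
Iterate (Newton) starting at V/F = 0.5:
  V/F = 0.5000: g = -0.35824, g' = -0.8540 → V/F = 0.0805
  V/F = 0.0805: g = 0.07173, g' = -1.5340 → V/F = 0.1273
  V/F = 0.1273: g = 0.00526, g' = -1.3212 → V/F = 0.1312
  V/F = 0.1312: g = 0.00003, g' = -1.3062 → V/F = 0.1313
Converged at V/F = 0.1313.

V/F = 0.1313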